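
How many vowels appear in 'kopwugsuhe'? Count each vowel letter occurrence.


Scanning each character of 'kopwugsuhe':
  Position 1: 'k' -> consonant (running count: 0)
  Position 2: 'o' -> vowel (running count: 1)
  Position 3: 'p' -> consonant (running count: 1)
  Position 4: 'w' -> consonant (running count: 1)
  Position 5: 'u' -> vowel (running count: 2)
  Position 6: 'g' -> consonant (running count: 2)
  Position 7: 's' -> consonant (running count: 2)
  Position 8: 'u' -> vowel (running count: 3)
  Position 9: 'h' -> consonant (running count: 3)
  Position 10: 'e' -> vowel (running count: 4)
Total vowels: 4

4


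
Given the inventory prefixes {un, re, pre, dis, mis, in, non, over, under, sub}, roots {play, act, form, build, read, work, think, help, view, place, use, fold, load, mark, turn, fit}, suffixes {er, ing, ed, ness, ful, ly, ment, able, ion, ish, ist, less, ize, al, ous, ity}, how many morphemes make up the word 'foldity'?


Segmenting 'foldity' against the inventory:
  'fold' -> root (morpheme 1)
  'ity' -> suffix (morpheme 2)
Total morphemes: 2

2


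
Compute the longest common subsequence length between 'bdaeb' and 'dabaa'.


DP table for LCS of 'bdaeb' and 'dabaa':
       d  a  b  a  a
    0  0  0  0  0  0
  b 0  0  0  1  1  1
  d 0  1  1  1  1  1
  a 0  1  2  2  2  2
  e 0  1  2  2  2  2
  b 0  1  2  3  3  3
LCS: 'dab'
LCS length = 3

3


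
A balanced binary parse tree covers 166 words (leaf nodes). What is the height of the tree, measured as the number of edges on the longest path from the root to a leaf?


In a balanced binary tree with n leaves the deepest leaf is ceil(log2(n)) edges below the root.
log2(166) = 7.3750
ceil(7.3750) = 8
height (edges) = 8

8


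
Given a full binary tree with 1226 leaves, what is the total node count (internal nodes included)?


Leaf nodes (terminals): 1226
Internal nodes = n - 1 = 1226 - 1 = 1225
Total = leaves + internal = 1226 + 1225 = 2451

2451


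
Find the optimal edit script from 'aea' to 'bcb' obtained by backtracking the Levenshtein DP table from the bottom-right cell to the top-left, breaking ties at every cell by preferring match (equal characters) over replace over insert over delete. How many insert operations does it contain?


Edit distance = 3. Backtracking from cell (3, 3) with preference match > replace > insert > delete,
then listing the resulting alignment 'aea' -> 'bcb' left to right:
  Step 1: replace a->b
  Step 2: replace e->c
  Step 3: replace a->b
Total insertions: 0

0


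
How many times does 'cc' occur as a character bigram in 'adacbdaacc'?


Scanning 'adacbdaacc' for bigram 'cc':
  Position 0: 'ad' -> no
  Position 1: 'da' -> no
  Position 2: 'ac' -> no
  Position 3: 'cb' -> no
  Position 4: 'bd' -> no
  Position 5: 'da' -> no
  Position 6: 'aa' -> no
  Position 7: 'ac' -> no
  Position 8: 'cc' -> MATCH
Total matches: 1

1


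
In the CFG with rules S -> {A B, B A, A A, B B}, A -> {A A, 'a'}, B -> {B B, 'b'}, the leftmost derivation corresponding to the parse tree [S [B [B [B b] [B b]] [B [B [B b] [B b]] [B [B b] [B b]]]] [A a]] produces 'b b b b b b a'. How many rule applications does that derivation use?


Every bracketed nonterminal node [X ...] in the tree is produced by exactly one rule application.
Reading the tree off as a leftmost derivation:
  Step 1: S  =>  B A   (applied S -> B A)
  Step 2: B A  =>  B B A   (applied B -> B B)
  Step 3: B B A  =>  B B B A   (applied B -> B B)
  Step 4: B B B A  =>  b B B A   (applied B -> b)
  Step 5: b B B A  =>  b b B A   (applied B -> b)
  Step 6: b b B A  =>  b b B B A   (applied B -> B B)
  Step 7: b b B B A  =>  b b B B B A   (applied B -> B B)
  Step 8: b b B B B A  =>  b b b B B A   (applied B -> b)
  Step 9: b b b B B A  =>  b b b b B A   (applied B -> b)
  Step 10: b b b b B A  =>  b b b b B B A   (applied B -> B B)
  Step 11: b b b b B B A  =>  b b b b b B A   (applied B -> b)
  Step 12: b b b b b B A  =>  b b b b b b A   (applied B -> b)
  Step 13: b b b b b b A  =>  b b b b b b a   (applied A -> a)
Final yield: b b b b b b a
Total rewrite steps: 13

13


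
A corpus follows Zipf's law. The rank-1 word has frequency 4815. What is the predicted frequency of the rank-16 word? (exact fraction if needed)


Zipf's law: freq(rank) = f1 / rank
f1 = 4815, rank = 16
freq = 4815 / 16
GCD(4815, 16) = 1
Simplified: 4815/16

4815/16


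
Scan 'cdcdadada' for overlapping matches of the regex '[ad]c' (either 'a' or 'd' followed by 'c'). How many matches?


Pattern: [ad]c means either 'a' or 'd' followed by 'c'.
Scanning 'cdcdadada' position-by-position:
  Pos 0: window 'cd' -> no
  Pos 1: window 'dc' -> MATCH
  Pos 2: window 'cd' -> no
  Pos 3: window 'da' -> no
  Pos 4: window 'ad' -> no
  Pos 5: window 'da' -> no
  Pos 6: window 'ad' -> no
  Pos 7: window 'da' -> no
  Pos 8: window 'a' -> no
Total matches: 1

1


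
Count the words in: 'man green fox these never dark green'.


Counting words by splitting on spaces:
  Word 1: 'man'
  Word 2: 'green'
  Word 3: 'fox'
  Word 4: 'these'
  Word 5: 'never'
  Word 6: 'dark'
  Word 7: 'green'
Total words: 7

7


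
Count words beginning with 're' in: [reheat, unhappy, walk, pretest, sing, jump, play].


Checking each word for prefix 're':
  'reheat' -> YES, starts with 're' (count: 1)
  'unhappy' -> no (count: 1)
  'walk' -> no (count: 1)
  'pretest' -> no (count: 1)
  'sing' -> no (count: 1)
  'jump' -> no (count: 1)
  'play' -> no (count: 1)
Total with prefix 're': 1

1


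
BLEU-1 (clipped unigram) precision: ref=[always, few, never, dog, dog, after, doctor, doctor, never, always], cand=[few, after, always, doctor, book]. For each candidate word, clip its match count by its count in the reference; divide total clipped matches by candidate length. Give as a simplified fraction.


Reference word counts: {'after': 1, 'always': 2, 'doctor': 2, 'dog': 2, 'few': 1, 'never': 2}
Checking each candidate word (with clipping):
  'few' -> in reference (ref count 1, used 1/1) -> match (matches: 1)
  'after' -> in reference (ref count 1, used 1/1) -> match (matches: 2)
  'always' -> in reference (ref count 2, used 1/2) -> match (matches: 3)
  'doctor' -> in reference (ref count 2, used 1/2) -> match (matches: 4)
  'book' -> not in reference -> no match (matches: 4)
Clipped matches: 4, Candidate length: 5
Precision = 4/5

4/5


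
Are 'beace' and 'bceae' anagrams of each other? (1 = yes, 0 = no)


Sort characters of 'beace': 'abcee'
Sort characters of 'bceae': 'abcee'
Sorted forms match -> they ARE anagrams
Result: 1

1


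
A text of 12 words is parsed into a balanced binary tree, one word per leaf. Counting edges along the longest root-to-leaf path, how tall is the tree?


In a balanced binary tree with n leaves the deepest leaf is ceil(log2(n)) edges below the root.
log2(12) = 3.5850
ceil(3.5850) = 4
height (edges) = 4

4


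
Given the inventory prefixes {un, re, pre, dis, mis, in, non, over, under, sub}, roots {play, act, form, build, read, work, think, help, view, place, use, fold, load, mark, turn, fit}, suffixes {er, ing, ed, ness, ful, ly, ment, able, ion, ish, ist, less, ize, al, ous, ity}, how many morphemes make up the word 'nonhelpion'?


Segmenting 'nonhelpion' against the inventory:
  'non' -> prefix (morpheme 1)
  'help' -> root (morpheme 2)
  'ion' -> suffix (morpheme 3)
Total morphemes: 3

3


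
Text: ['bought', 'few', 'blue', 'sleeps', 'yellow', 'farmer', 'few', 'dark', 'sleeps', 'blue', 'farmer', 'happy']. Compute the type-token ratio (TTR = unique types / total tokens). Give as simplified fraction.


Tokens: 12
Unique types: ('blue', 'bought', 'dark', 'farmer', 'few', 'happy', 'sleeps', 'yellow') = 8
TTR = 8/12
Simplify: divide both by 4 -> 2/3
TTR = 2/3

2/3


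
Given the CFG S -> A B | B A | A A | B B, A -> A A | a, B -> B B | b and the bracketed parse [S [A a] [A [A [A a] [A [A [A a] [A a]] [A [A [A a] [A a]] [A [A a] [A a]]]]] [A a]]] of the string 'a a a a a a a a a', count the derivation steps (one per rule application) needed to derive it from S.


Every bracketed nonterminal node [X ...] in the tree is produced by exactly one rule application.
Reading the tree off as a leftmost derivation:
  Step 1: S  =>  A A   (applied S -> A A)
  Step 2: A A  =>  a A   (applied A -> a)
  Step 3: a A  =>  a A A   (applied A -> A A)
  Step 4: a A A  =>  a A A A   (applied A -> A A)
  Step 5: a A A A  =>  a a A A   (applied A -> a)
  Step 6: a a A A  =>  a a A A A   (applied A -> A A)
  Step 7: a a A A A  =>  a a A A A A   (applied A -> A A)
  Step 8: a a A A A A  =>  a a a A A A   (applied A -> a)
  Step 9: a a a A A A  =>  a a a a A A   (applied A -> a)
  Step 10: a a a a A A  =>  a a a a A A A   (applied A -> A A)
  Step 11: a a a a A A A  =>  a a a a A A A A   (applied A -> A A)
  Step 12: a a a a A A A A  =>  a a a a a A A A   (applied A -> a)
  Step 13: a a a a a A A A  =>  a a a a a a A A   (applied A -> a)
  Step 14: a a a a a a A A  =>  a a a a a a A A A   (applied A -> A A)
  Step 15: a a a a a a A A A  =>  a a a a a a a A A   (applied A -> a)
  Step 16: a a a a a a a A A  =>  a a a a a a a a A   (applied A -> a)
  Step 17: a a a a a a a a A  =>  a a a a a a a a a   (applied A -> a)
Final yield: a a a a a a a a a
Total rewrite steps: 17

17


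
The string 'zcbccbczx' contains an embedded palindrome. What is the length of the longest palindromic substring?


Scanning 'zcbccbczx' for palindromic substrings.
Substring at positions 0-7: 'zcbccbcz'.
Check: reverse('zcbccbcz') = 'zcbccbcz' -> palindrome confirmed.
Neighbouring characters ('-' / 'x') break symmetry, so it cannot extend further.
No longer palindromic substring exists; longest length = 8

8


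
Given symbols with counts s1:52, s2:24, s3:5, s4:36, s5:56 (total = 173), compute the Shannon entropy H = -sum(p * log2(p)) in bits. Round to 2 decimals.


Computing entropy H = -sum(p_i * log2(p_i)):
  s1: p = 52/173 = 0.3006, -p*log2(p) = 0.5213
  s2: p = 24/173 = 0.1387, -p*log2(p) = 0.3953
  s3: p = 5/173 = 0.0289, -p*log2(p) = 0.1478
  s4: p = 36/173 = 0.2081, -p*log2(p) = 0.4713
  s5: p = 56/173 = 0.3237, -p*log2(p) = 0.5267
H = sum of terms = 2.0624
Rounded to 2 decimals: 2.06

2.06


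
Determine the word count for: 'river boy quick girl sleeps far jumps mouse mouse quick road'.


Counting words by splitting on spaces:
  Word 1: 'river'
  Word 2: 'boy'
  Word 3: 'quick'
  Word 4: 'girl'
  Word 5: 'sleeps'
  Word 6: 'far'
  Word 7: 'jumps'
  Word 8: 'mouse'
  Word 9: 'mouse'
  Word 10: 'quick'
  Word 11: 'road'
Total words: 11

11


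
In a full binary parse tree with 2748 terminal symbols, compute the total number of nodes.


Leaf nodes (terminals): 2748
Internal nodes = n - 1 = 2748 - 1 = 2747
Total = leaves + internal = 2748 + 2747 = 5495

5495


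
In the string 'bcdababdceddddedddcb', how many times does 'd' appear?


Scanning 'bcdababdceddddedddcb' for 'd':
  Position 2: 'd' -> MATCH (count: 1)
  Position 7: 'd' -> MATCH (count: 2)
  Position 10: 'd' -> MATCH (count: 3)
  Position 11: 'd' -> MATCH (count: 4)
  Position 12: 'd' -> MATCH (count: 5)
  Position 13: 'd' -> MATCH (count: 6)
  Position 15: 'd' -> MATCH (count: 7)
  Position 16: 'd' -> MATCH (count: 8)
  Position 17: 'd' -> MATCH (count: 9)
Total occurrences of 'd': 9

9


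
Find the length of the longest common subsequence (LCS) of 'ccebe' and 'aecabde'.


DP table for LCS of 'ccebe' and 'aecabde':
       a  e  c  a  b  d  e
    0  0  0  0  0  0  0  0
  c 0  0  0  1  1  1  1  1
  c 0  0  0  1  1  1  1  1
  e 0  0  1  1  1  1  1  2
  b 0  0  1  1  1  2  2  2
  e 0  0  1  1  1  2  2  3
LCS: 'cbe'
LCS length = 3

3


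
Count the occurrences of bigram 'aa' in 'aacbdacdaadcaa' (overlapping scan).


Scanning 'aacbdacdaadcaa' for bigram 'aa':
  Position 0: 'aa' -> MATCH
  Position 1: 'ac' -> no
  Position 2: 'cb' -> no
  Position 3: 'bd' -> no
  Position 4: 'da' -> no
  Position 5: 'ac' -> no
  Position 6: 'cd' -> no
  Position 7: 'da' -> no
  Position 8: 'aa' -> MATCH
  Position 9: 'ad' -> no
  Position 10: 'dc' -> no
  Position 11: 'ca' -> no
  Position 12: 'aa' -> MATCH
Total matches: 3

3


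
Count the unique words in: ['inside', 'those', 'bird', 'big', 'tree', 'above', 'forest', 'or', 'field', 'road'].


Listing all tokens and tracking unique types:
  Token 1: 'inside' -> NEW (unique so far: 1)
  Token 2: 'those' -> NEW (unique so far: 2)
  Token 3: 'bird' -> NEW (unique so far: 3)
  Token 4: 'big' -> NEW (unique so far: 4)
  Token 5: 'tree' -> NEW (unique so far: 5)
  Token 6: 'above' -> NEW (unique so far: 6)
  Token 7: 'forest' -> NEW (unique so far: 7)
  Token 8: 'or' -> NEW (unique so far: 8)
  Token 9: 'field' -> NEW (unique so far: 9)
  Token 10: 'road' -> NEW (unique so far: 10)
Unique types: ('above', 'big', 'bird', 'field', 'forest', 'inside', 'or', 'road', 'those', 'tree')
Vocabulary size: 10

10


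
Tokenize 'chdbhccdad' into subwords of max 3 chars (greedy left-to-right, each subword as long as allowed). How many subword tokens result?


'chdbhccdad' has 10 characters.
Chunking with max size 3:
  Chunk 1: 'chd' (positions 0-2)
  Chunk 2: 'bhc' (positions 3-5)
  Chunk 3: 'cda' (positions 6-8)
  Chunk 4: 'd' (positions 9-9)
Total chunks: ceil(10 / 3) = 4

4


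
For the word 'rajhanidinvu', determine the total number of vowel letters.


Scanning each character of 'rajhanidinvu':
  Position 1: 'r' -> consonant (running count: 0)
  Position 2: 'a' -> vowel (running count: 1)
  Position 3: 'j' -> consonant (running count: 1)
  Position 4: 'h' -> consonant (running count: 1)
  Position 5: 'a' -> vowel (running count: 2)
  Position 6: 'n' -> consonant (running count: 2)
  Position 7: 'i' -> vowel (running count: 3)
  Position 8: 'd' -> consonant (running count: 3)
  Position 9: 'i' -> vowel (running count: 4)
  Position 10: 'n' -> consonant (running count: 4)
  Position 11: 'v' -> consonant (running count: 4)
  Position 12: 'u' -> vowel (running count: 5)
Total vowels: 5

5


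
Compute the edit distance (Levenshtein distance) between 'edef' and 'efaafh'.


Building DP table for s1='edef' (len 4) and s2='efaafh' (len 6):
       e  f  a  a  f  h
    0  1  2  3  4  5  6
  e 1  0  1  2  3  4  5
  d 2  1  1  2  3  4  5
  e 3  2  2  2  3  4  5
  f 4  3  2  3  3  3  4
Edit distance = dp[4][6] = 4

4


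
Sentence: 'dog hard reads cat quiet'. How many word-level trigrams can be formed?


Word trigrams from [5] words:
  Trigram 1: (dog hard reads)
  Trigram 2: (hard reads cat)
  Trigram 3: (reads cat quiet)
Total word trigrams: 5 - 2 = 3

3


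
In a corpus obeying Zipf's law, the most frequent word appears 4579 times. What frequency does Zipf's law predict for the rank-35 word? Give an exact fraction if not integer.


Zipf's law: freq(rank) = f1 / rank
f1 = 4579, rank = 35
freq = 4579 / 35
GCD(4579, 35) = 1
Simplified: 4579/35

4579/35


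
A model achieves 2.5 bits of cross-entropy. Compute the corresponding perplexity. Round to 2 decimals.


Perplexity formula: PP = 2^H
H = 2.5
PP = 2^2.5
Decompose: 2^2.5 = 2^2 * 2^0.5 = 2^2 * sqrt(2)
2^2 = 4, sqrt(2) ~ 1.4142136
PP ~ 4 * 1.4142136 = 5.6568544
Rounded to 2 decimals: 5.66

5.66


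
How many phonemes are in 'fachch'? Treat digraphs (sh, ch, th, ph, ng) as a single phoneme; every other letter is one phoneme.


Parsing 'fachch' greedily, digraphs first:
  'f' -> consonant phoneme (phonemes so far: 1)
  'a' -> vowel phoneme (phonemes so far: 2)
  'ch' -> digraph (1 consonant phoneme) (phonemes so far: 3)
  'ch' -> digraph (1 consonant phoneme) (phonemes so far: 4)
Total phonemes: 4

4


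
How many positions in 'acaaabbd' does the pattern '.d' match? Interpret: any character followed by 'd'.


Pattern: .d means any character followed by 'd'.
Scanning 'acaaabbd' position-by-position:
  Pos 0: window 'ac' -> no
  Pos 1: window 'ca' -> no
  Pos 2: window 'aa' -> no
  Pos 3: window 'aa' -> no
  Pos 4: window 'ab' -> no
  Pos 5: window 'bb' -> no
  Pos 6: window 'bd' -> MATCH
  Pos 7: window 'd' -> no
Total matches: 1

1


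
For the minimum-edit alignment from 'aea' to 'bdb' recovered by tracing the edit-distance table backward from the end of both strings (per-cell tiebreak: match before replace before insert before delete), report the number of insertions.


Edit distance = 3. Backtracking from cell (3, 3) with preference match > replace > insert > delete,
then listing the resulting alignment 'aea' -> 'bdb' left to right:
  Step 1: replace a->b
  Step 2: replace e->d
  Step 3: replace a->b
Total insertions: 0

0


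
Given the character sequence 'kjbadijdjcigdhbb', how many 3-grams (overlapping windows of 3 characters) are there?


String 'kjbadijdjcigdhbb' has length L = 16.
Number of overlapping n-grams = L - n + 1
Substituting: 16 - 3 + 1 = 14

14


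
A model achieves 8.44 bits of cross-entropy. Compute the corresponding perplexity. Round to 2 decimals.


Perplexity formula: PP = 2^H
H = 8.44
PP = 2^8.44
Decompose: 2^8.44 = 2^8 * 2^0.44
2^8 = 256, 2^0.44 ~ 1.3566043
PP ~ 256 * 1.3566043 = 347.2907008
Rounded to 2 decimals: 347.29

347.29


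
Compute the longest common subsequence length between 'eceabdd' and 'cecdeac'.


DP table for LCS of 'eceabdd' and 'cecdeac':
       c  e  c  d  e  a  c
    0  0  0  0  0  0  0  0
  e 0  0  1  1  1  1  1  1
  c 0  1  1  2  2  2  2  2
  e 0  1  2  2  2  3  3  3
  a 0  1  2  2  2  3  4  4
  b 0  1  2  2  2  3  4  4
  d 0  1  2  2  3  3  4  4
  d 0  1  2  2  3  3  4  4
LCS: 'ecea'
LCS length = 4

4


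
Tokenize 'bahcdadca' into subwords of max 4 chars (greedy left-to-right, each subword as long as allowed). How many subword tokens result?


'bahcdadca' has 9 characters.
Chunking with max size 4:
  Chunk 1: 'bahc' (positions 0-3)
  Chunk 2: 'dadc' (positions 4-7)
  Chunk 3: 'a' (positions 8-8)
Total chunks: ceil(9 / 4) = 3

3


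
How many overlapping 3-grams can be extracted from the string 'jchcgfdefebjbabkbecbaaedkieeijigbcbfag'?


String 'jchcgfdefebjbabkbecbaaedkieeijigbcbfag' has length L = 38.
Number of overlapping n-grams = L - n + 1
Substituting: 38 - 3 + 1 = 36

36


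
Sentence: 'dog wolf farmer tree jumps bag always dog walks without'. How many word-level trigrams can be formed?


Word trigrams from [10] words:
  Trigram 1: (dog wolf farmer)
  Trigram 2: (wolf farmer tree)
  Trigram 3: (farmer tree jumps)
  Trigram 4: (tree jumps bag)
  Trigram 5: (jumps bag always)
  Trigram 6: (bag always dog)
  Trigram 7: (always dog walks)
  Trigram 8: (dog walks without)
Total word trigrams: 10 - 2 = 8

8


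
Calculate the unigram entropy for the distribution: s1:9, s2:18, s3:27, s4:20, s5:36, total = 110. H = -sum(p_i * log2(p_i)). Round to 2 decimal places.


Computing entropy H = -sum(p_i * log2(p_i)):
  s1: p = 9/110 = 0.0818, -p*log2(p) = 0.2955
  s2: p = 18/110 = 0.1636, -p*log2(p) = 0.4273
  s3: p = 27/110 = 0.2455, -p*log2(p) = 0.4974
  s4: p = 20/110 = 0.1818, -p*log2(p) = 0.4472
  s5: p = 36/110 = 0.3273, -p*log2(p) = 0.5274
H = sum of terms = 2.1948
Rounded to 2 decimals: 2.19

2.19


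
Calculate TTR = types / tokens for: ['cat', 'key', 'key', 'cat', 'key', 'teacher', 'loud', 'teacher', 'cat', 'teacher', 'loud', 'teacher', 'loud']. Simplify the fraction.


Tokens: 13
Unique types: ('cat', 'key', 'loud', 'teacher') = 4
TTR = 4/13
Already in lowest terms.

4/13


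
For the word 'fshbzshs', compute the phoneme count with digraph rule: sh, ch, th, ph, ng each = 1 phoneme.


Parsing 'fshbzshs' greedily, digraphs first:
  'f' -> consonant phoneme (phonemes so far: 1)
  'sh' -> digraph (1 consonant phoneme) (phonemes so far: 2)
  'b' -> consonant phoneme (phonemes so far: 3)
  'z' -> consonant phoneme (phonemes so far: 4)
  'sh' -> digraph (1 consonant phoneme) (phonemes so far: 5)
  's' -> consonant phoneme (phonemes so far: 6)
Total phonemes: 6

6


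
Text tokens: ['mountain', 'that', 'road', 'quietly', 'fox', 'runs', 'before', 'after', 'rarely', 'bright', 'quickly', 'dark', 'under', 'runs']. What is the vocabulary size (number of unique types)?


Listing all tokens and tracking unique types:
  Token 1: 'mountain' -> NEW (unique so far: 1)
  Token 2: 'that' -> NEW (unique so far: 2)
  Token 3: 'road' -> NEW (unique so far: 3)
  Token 4: 'quietly' -> NEW (unique so far: 4)
  Token 5: 'fox' -> NEW (unique so far: 5)
  Token 6: 'runs' -> NEW (unique so far: 6)
  Token 7: 'before' -> NEW (unique so far: 7)
  Token 8: 'after' -> NEW (unique so far: 8)
  Token 9: 'rarely' -> NEW (unique so far: 9)
  Token 10: 'bright' -> NEW (unique so far: 10)
  Token 11: 'quickly' -> NEW (unique so far: 11)
  Token 12: 'dark' -> NEW (unique so far: 12)
  Token 13: 'under' -> NEW (unique so far: 13)
  Token 14: 'runs' -> duplicate (unique so far: 13)
Unique types: ('after', 'before', 'bright', 'dark', 'fox', 'mountain', 'quickly', 'quietly', 'rarely', 'road', 'runs', 'that', 'under')
Vocabulary size: 13

13


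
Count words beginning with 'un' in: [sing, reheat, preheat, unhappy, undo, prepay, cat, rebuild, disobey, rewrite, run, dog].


Checking each word for prefix 'un':
  'sing' -> no (count: 0)
  'reheat' -> no (count: 0)
  'preheat' -> no (count: 0)
  'unhappy' -> YES, starts with 'un' (count: 1)
  'undo' -> YES, starts with 'un' (count: 2)
  'prepay' -> no (count: 2)
  'cat' -> no (count: 2)
  'rebuild' -> no (count: 2)
  'disobey' -> no (count: 2)
  'rewrite' -> no (count: 2)
  'run' -> no (count: 2)
  'dog' -> no (count: 2)
Total with prefix 'un': 2

2


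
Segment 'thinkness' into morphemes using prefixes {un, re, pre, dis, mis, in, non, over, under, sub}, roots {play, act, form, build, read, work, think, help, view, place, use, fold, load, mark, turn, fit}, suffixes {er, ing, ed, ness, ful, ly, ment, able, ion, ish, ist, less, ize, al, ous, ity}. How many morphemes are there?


Segmenting 'thinkness' against the inventory:
  'think' -> root (morpheme 1)
  'ness' -> suffix (morpheme 2)
Total morphemes: 2

2


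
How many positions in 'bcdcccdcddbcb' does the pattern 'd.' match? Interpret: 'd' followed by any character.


Pattern: d. means 'd' followed by any character.
Scanning 'bcdcccdcddbcb' position-by-position:
  Pos 0: window 'bc' -> no
  Pos 1: window 'cd' -> no
  Pos 2: window 'dc' -> MATCH
  Pos 3: window 'cc' -> no
  Pos 4: window 'cc' -> no
  Pos 5: window 'cd' -> no
  Pos 6: window 'dc' -> MATCH
  Pos 7: window 'cd' -> no
  Pos 8: window 'dd' -> MATCH
  Pos 9: window 'db' -> MATCH
  Pos 10: window 'bc' -> no
  Pos 11: window 'cb' -> no
  Pos 12: window 'b' -> no
Total matches: 4

4


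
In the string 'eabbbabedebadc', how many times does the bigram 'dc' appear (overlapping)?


Scanning 'eabbbabedebadc' for bigram 'dc':
  Position 0: 'ea' -> no
  Position 1: 'ab' -> no
  Position 2: 'bb' -> no
  Position 3: 'bb' -> no
  Position 4: 'ba' -> no
  Position 5: 'ab' -> no
  Position 6: 'be' -> no
  Position 7: 'ed' -> no
  Position 8: 'de' -> no
  Position 9: 'eb' -> no
  Position 10: 'ba' -> no
  Position 11: 'ad' -> no
  Position 12: 'dc' -> MATCH
Total matches: 1

1


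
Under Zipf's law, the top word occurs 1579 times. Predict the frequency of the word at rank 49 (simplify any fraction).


Zipf's law: freq(rank) = f1 / rank
f1 = 1579, rank = 49
freq = 1579 / 49
GCD(1579, 49) = 1
Simplified: 1579/49

1579/49


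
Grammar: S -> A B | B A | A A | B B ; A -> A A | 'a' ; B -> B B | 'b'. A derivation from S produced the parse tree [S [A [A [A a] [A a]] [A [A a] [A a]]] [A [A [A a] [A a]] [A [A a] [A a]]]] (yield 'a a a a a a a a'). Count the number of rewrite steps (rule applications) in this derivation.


Every bracketed nonterminal node [X ...] in the tree is produced by exactly one rule application.
Reading the tree off as a leftmost derivation:
  Step 1: S  =>  A A   (applied S -> A A)
  Step 2: A A  =>  A A A   (applied A -> A A)
  Step 3: A A A  =>  A A A A   (applied A -> A A)
  Step 4: A A A A  =>  a A A A   (applied A -> a)
  Step 5: a A A A  =>  a a A A   (applied A -> a)
  Step 6: a a A A  =>  a a A A A   (applied A -> A A)
  Step 7: a a A A A  =>  a a a A A   (applied A -> a)
  Step 8: a a a A A  =>  a a a a A   (applied A -> a)
  Step 9: a a a a A  =>  a a a a A A   (applied A -> A A)
  Step 10: a a a a A A  =>  a a a a A A A   (applied A -> A A)
  Step 11: a a a a A A A  =>  a a a a a A A   (applied A -> a)
  Step 12: a a a a a A A  =>  a a a a a a A   (applied A -> a)
  Step 13: a a a a a a A  =>  a a a a a a A A   (applied A -> A A)
  Step 14: a a a a a a A A  =>  a a a a a a a A   (applied A -> a)
  Step 15: a a a a a a a A  =>  a a a a a a a a   (applied A -> a)
Final yield: a a a a a a a a
Total rewrite steps: 15

15


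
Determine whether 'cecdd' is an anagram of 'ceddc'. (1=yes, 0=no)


Sort characters of 'cecdd': 'ccdde'
Sort characters of 'ceddc': 'ccdde'
Sorted forms match -> they ARE anagrams
Result: 1

1


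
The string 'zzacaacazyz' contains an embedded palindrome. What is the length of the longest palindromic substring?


Scanning 'zzacaacazyz' for palindromic substrings.
Substring at positions 1-8: 'zacaacaz'.
Check: reverse('zacaacaz') = 'zacaacaz' -> palindrome confirmed.
Neighbouring characters ('z' / 'y') break symmetry, so it cannot extend further.
No longer palindromic substring exists; longest length = 8

8


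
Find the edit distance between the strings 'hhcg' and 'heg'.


Building DP table for s1='hhcg' (len 4) and s2='heg' (len 3):
       h  e  g
    0  1  2  3
  h 1  0  1  2
  h 2  1  1  2
  c 3  2  2  2
  g 4  3  3  2
Edit distance = dp[4][3] = 2

2


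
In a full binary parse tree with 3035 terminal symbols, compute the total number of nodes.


Leaf nodes (terminals): 3035
Internal nodes = n - 1 = 3035 - 1 = 3034
Total = leaves + internal = 3035 + 3034 = 6069

6069


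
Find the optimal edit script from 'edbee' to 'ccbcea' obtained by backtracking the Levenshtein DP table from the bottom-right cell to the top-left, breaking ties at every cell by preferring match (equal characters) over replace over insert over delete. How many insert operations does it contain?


Edit distance = 4. Backtracking from cell (5, 6) with preference match > replace > insert > delete,
then listing the resulting alignment 'edbee' -> 'ccbcea' left to right:
  Step 1: replace e->c
  Step 2: replace d->c
  Step 3: keep 'b'
  Step 4: insert 'c' [insertion #1]
  Step 5: keep 'e'
  Step 6: replace e->a
Total insertions: 1

1


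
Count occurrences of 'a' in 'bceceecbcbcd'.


Scanning 'bceceecbcbcd' for 'a':
  No matches found.
Total occurrences of 'a': 0

0


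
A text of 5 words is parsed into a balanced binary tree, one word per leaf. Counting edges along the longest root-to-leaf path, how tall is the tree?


In a balanced binary tree with n leaves the deepest leaf is ceil(log2(n)) edges below the root.
log2(5) = 2.3219
ceil(2.3219) = 3
height (edges) = 3

3


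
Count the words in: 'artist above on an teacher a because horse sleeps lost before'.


Counting words by splitting on spaces:
  Word 1: 'artist'
  Word 2: 'above'
  Word 3: 'on'
  Word 4: 'an'
  Word 5: 'teacher'
  Word 6: 'a'
  Word 7: 'because'
  Word 8: 'horse'
  Word 9: 'sleeps'
  Word 10: 'lost'
  Word 11: 'before'
Total words: 11

11


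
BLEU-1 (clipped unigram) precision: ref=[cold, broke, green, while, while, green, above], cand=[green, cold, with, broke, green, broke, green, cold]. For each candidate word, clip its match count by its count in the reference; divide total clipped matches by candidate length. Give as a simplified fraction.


Reference word counts: {'above': 1, 'broke': 1, 'cold': 1, 'green': 2, 'while': 2}
Checking each candidate word (with clipping):
  'green' -> in reference (ref count 2, used 1/2) -> match (matches: 1)
  'cold' -> in reference (ref count 1, used 1/1) -> match (matches: 2)
  'with' -> not in reference -> no match (matches: 2)
  'broke' -> in reference (ref count 1, used 1/1) -> match (matches: 3)
  'green' -> in reference (ref count 2, used 2/2) -> match (matches: 4)
  'broke' -> ref count 1 already used up (1/1) -> clipped, no match (matches: 4)
  'green' -> ref count 2 already used up (2/2) -> clipped, no match (matches: 4)
  'cold' -> ref count 1 already used up (1/1) -> clipped, no match (matches: 4)
Clipped matches: 4, Candidate length: 8
Precision = 4/8 = 1/2

1/2


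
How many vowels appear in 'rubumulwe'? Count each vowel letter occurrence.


Scanning each character of 'rubumulwe':
  Position 1: 'r' -> consonant (running count: 0)
  Position 2: 'u' -> vowel (running count: 1)
  Position 3: 'b' -> consonant (running count: 1)
  Position 4: 'u' -> vowel (running count: 2)
  Position 5: 'm' -> consonant (running count: 2)
  Position 6: 'u' -> vowel (running count: 3)
  Position 7: 'l' -> consonant (running count: 3)
  Position 8: 'w' -> consonant (running count: 3)
  Position 9: 'e' -> vowel (running count: 4)
Total vowels: 4

4


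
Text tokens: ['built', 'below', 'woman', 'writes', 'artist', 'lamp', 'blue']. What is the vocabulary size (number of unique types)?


Listing all tokens and tracking unique types:
  Token 1: 'built' -> NEW (unique so far: 1)
  Token 2: 'below' -> NEW (unique so far: 2)
  Token 3: 'woman' -> NEW (unique so far: 3)
  Token 4: 'writes' -> NEW (unique so far: 4)
  Token 5: 'artist' -> NEW (unique so far: 5)
  Token 6: 'lamp' -> NEW (unique so far: 6)
  Token 7: 'blue' -> NEW (unique so far: 7)
Unique types: ('artist', 'below', 'blue', 'built', 'lamp', 'woman', 'writes')
Vocabulary size: 7

7


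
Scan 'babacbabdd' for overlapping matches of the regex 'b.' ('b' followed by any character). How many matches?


Pattern: b. means 'b' followed by any character.
Scanning 'babacbabdd' position-by-position:
  Pos 0: window 'ba' -> MATCH
  Pos 1: window 'ab' -> no
  Pos 2: window 'ba' -> MATCH
  Pos 3: window 'ac' -> no
  Pos 4: window 'cb' -> no
  Pos 5: window 'ba' -> MATCH
  Pos 6: window 'ab' -> no
  Pos 7: window 'bd' -> MATCH
  Pos 8: window 'dd' -> no
  Pos 9: window 'd' -> no
Total matches: 4

4


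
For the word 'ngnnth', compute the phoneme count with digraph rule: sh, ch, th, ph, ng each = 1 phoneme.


Parsing 'ngnnth' greedily, digraphs first:
  'ng' -> digraph (1 consonant phoneme) (phonemes so far: 1)
  'n' -> consonant phoneme (phonemes so far: 2)
  'n' -> consonant phoneme (phonemes so far: 3)
  'th' -> digraph (1 consonant phoneme) (phonemes so far: 4)
Total phonemes: 4

4


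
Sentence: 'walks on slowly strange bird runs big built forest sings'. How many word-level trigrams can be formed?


Word trigrams from [10] words:
  Trigram 1: (walks on slowly)
  Trigram 2: (on slowly strange)
  Trigram 3: (slowly strange bird)
  Trigram 4: (strange bird runs)
  Trigram 5: (bird runs big)
  Trigram 6: (runs big built)
  Trigram 7: (big built forest)
  Trigram 8: (built forest sings)
Total word trigrams: 10 - 2 = 8

8


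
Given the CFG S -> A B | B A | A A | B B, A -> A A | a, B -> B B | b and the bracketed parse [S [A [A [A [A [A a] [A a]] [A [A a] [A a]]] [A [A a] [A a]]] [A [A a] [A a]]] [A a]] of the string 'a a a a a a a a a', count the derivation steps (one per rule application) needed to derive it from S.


Every bracketed nonterminal node [X ...] in the tree is produced by exactly one rule application.
Reading the tree off as a leftmost derivation:
  Step 1: S  =>  A A   (applied S -> A A)
  Step 2: A A  =>  A A A   (applied A -> A A)
  Step 3: A A A  =>  A A A A   (applied A -> A A)
  Step 4: A A A A  =>  A A A A A   (applied A -> A A)
  Step 5: A A A A A  =>  A A A A A A   (applied A -> A A)
  Step 6: A A A A A A  =>  a A A A A A   (applied A -> a)
  Step 7: a A A A A A  =>  a a A A A A   (applied A -> a)
  Step 8: a a A A A A  =>  a a A A A A A   (applied A -> A A)
  Step 9: a a A A A A A  =>  a a a A A A A   (applied A -> a)
  Step 10: a a a A A A A  =>  a a a a A A A   (applied A -> a)
  Step 11: a a a a A A A  =>  a a a a A A A A   (applied A -> A A)
  Step 12: a a a a A A A A  =>  a a a a a A A A   (applied A -> a)
  Step 13: a a a a a A A A  =>  a a a a a a A A   (applied A -> a)
  Step 14: a a a a a a A A  =>  a a a a a a A A A   (applied A -> A A)
  Step 15: a a a a a a A A A  =>  a a a a a a a A A   (applied A -> a)
  Step 16: a a a a a a a A A  =>  a a a a a a a a A   (applied A -> a)
  Step 17: a a a a a a a a A  =>  a a a a a a a a a   (applied A -> a)
Final yield: a a a a a a a a a
Total rewrite steps: 17

17


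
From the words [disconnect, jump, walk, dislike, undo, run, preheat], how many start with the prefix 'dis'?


Checking each word for prefix 'dis':
  'disconnect' -> YES, starts with 'dis' (count: 1)
  'jump' -> no (count: 1)
  'walk' -> no (count: 1)
  'dislike' -> YES, starts with 'dis' (count: 2)
  'undo' -> no (count: 2)
  'run' -> no (count: 2)
  'preheat' -> no (count: 2)
Total with prefix 'dis': 2

2


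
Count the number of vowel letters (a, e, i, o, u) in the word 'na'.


Scanning each character of 'na':
  Position 1: 'n' -> consonant (running count: 0)
  Position 2: 'a' -> vowel (running count: 1)
Total vowels: 1

1


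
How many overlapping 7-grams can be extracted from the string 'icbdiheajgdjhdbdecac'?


String 'icbdiheajgdjhdbdecac' has length L = 20.
Number of overlapping n-grams = L - n + 1
Substituting: 20 - 7 + 1 = 14

14


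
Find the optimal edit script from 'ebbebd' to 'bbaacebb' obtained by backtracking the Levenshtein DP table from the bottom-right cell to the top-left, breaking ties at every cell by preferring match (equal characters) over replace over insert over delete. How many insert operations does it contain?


Edit distance = 5. Backtracking from cell (6, 8) with preference match > replace > insert > delete,
then listing the resulting alignment 'ebbebd' -> 'bbaacebb' left to right:
  Step 1: replace e->b
  Step 2: keep 'b'
  Step 3: insert 'a' [insertion #1]
  Step 4: insert 'a' [insertion #2]
  Step 5: replace b->c
  Step 6: keep 'e'
  Step 7: keep 'b'
  Step 8: replace d->b
Total insertions: 2

2


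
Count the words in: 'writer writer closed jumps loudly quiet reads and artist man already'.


Counting words by splitting on spaces:
  Word 1: 'writer'
  Word 2: 'writer'
  Word 3: 'closed'
  Word 4: 'jumps'
  Word 5: 'loudly'
  Word 6: 'quiet'
  Word 7: 'reads'
  Word 8: 'and'
  Word 9: 'artist'
  Word 10: 'man'
  Word 11: 'already'
Total words: 11

11


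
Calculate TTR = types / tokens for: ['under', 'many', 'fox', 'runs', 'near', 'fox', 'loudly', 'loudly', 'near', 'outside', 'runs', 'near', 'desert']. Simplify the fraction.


Tokens: 13
Unique types: ('desert', 'fox', 'loudly', 'many', 'near', 'outside', 'runs', 'under') = 8
TTR = 8/13
Already in lowest terms.

8/13


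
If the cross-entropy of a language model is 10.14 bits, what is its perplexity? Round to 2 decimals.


Perplexity formula: PP = 2^H
H = 10.14
PP = 2^10.14
Decompose: 2^10.14 = 2^10 * 2^0.14
2^10 = 1024, 2^0.14 ~ 1.1019051
PP ~ 1024 * 1.1019051 = 1128.3508224
Rounded to 2 decimals: 1128.35

1128.35


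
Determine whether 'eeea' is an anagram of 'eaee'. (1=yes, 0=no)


Sort characters of 'eeea': 'aeee'
Sort characters of 'eaee': 'aeee'
Sorted forms match -> they ARE anagrams
Result: 1

1


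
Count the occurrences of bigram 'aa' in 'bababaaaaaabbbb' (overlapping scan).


Scanning 'bababaaaaaabbbb' for bigram 'aa':
  Position 0: 'ba' -> no
  Position 1: 'ab' -> no
  Position 2: 'ba' -> no
  Position 3: 'ab' -> no
  Position 4: 'ba' -> no
  Position 5: 'aa' -> MATCH
  Position 6: 'aa' -> MATCH
  Position 7: 'aa' -> MATCH
  Position 8: 'aa' -> MATCH
  Position 9: 'aa' -> MATCH
  Position 10: 'ab' -> no
  Position 11: 'bb' -> no
  Position 12: 'bb' -> no
  Position 13: 'bb' -> no
Total matches: 5

5


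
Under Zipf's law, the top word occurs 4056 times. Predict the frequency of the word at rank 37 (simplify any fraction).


Zipf's law: freq(rank) = f1 / rank
f1 = 4056, rank = 37
freq = 4056 / 37
GCD(4056, 37) = 1
Simplified: 4056/37

4056/37


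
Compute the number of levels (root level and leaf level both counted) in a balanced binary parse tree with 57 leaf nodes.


In a balanced binary tree with n leaves the deepest leaf is ceil(log2(n)) edges below the root,
so counting node levels inclusive of root and leaves gives ceil(log2(n)) + 1 levels.
log2(57) = 5.8329
ceil(5.8329) = 6
levels = 6 + 1 = 7

7


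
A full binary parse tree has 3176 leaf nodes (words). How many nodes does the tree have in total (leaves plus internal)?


Leaf nodes (terminals): 3176
Internal nodes = n - 1 = 3176 - 1 = 3175
Total = leaves + internal = 3176 + 3175 = 6351

6351


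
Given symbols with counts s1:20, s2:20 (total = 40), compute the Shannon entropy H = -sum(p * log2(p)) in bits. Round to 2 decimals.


Computing entropy H = -sum(p_i * log2(p_i)):
  s1: p = 20/40 = 0.5000, -p*log2(p) = 0.5000
  s2: p = 20/40 = 0.5000, -p*log2(p) = 0.5000
H = sum of terms = 1.0000
Rounded to 2 decimals: 1.00

1.00


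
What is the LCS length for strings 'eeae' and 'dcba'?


DP table for LCS of 'eeae' and 'dcba':
       d  c  b  a
    0  0  0  0  0
  e 0  0  0  0  0
  e 0  0  0  0  0
  a 0  0  0  0  1
  e 0  0  0  0  1
LCS: 'a'
LCS length = 1

1


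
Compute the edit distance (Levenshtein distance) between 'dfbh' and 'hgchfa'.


Building DP table for s1='dfbh' (len 4) and s2='hgchfa' (len 6):
       h  g  c  h  f  a
    0  1  2  3  4  5  6
  d 1  1  2  3  4  5  6
  f 2  2  2  3  4  4  5
  b 3  3  3  3  4  5  5
  h 4  3  4  4  3  4  5
Edit distance = dp[4][6] = 5

5


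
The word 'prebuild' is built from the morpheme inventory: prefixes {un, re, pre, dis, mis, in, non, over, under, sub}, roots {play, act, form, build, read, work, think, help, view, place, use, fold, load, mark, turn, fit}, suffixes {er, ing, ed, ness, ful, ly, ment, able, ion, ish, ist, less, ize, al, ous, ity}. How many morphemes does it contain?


Segmenting 'prebuild' against the inventory:
  'pre' -> prefix (morpheme 1)
  'build' -> root (morpheme 2)
Total morphemes: 2

2


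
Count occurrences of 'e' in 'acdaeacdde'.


Scanning 'acdaeacdde' for 'e':
  Position 4: 'e' -> MATCH (count: 1)
  Position 9: 'e' -> MATCH (count: 2)
Total occurrences of 'e': 2

2


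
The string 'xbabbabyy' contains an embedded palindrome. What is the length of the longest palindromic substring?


Scanning 'xbabbabyy' for palindromic substrings.
Substring at positions 1-6: 'babbab'.
Check: reverse('babbab') = 'babbab' -> palindrome confirmed.
Neighbouring characters ('x' / 'y') break symmetry, so it cannot extend further.
No longer palindromic substring exists; longest length = 6

6


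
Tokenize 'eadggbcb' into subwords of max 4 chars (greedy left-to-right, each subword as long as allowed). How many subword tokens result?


'eadggbcb' has 8 characters.
Chunking with max size 4:
  Chunk 1: 'eadg' (positions 0-3)
  Chunk 2: 'gbcb' (positions 4-7)
Total chunks: ceil(8 / 4) = 2

2


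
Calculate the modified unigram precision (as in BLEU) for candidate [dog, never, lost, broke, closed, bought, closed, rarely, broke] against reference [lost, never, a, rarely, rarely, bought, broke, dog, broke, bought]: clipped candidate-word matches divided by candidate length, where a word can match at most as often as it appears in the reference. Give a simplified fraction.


Reference word counts: {'a': 1, 'bought': 2, 'broke': 2, 'dog': 1, 'lost': 1, 'never': 1, 'rarely': 2}
Checking each candidate word (with clipping):
  'dog' -> in reference (ref count 1, used 1/1) -> match (matches: 1)
  'never' -> in reference (ref count 1, used 1/1) -> match (matches: 2)
  'lost' -> in reference (ref count 1, used 1/1) -> match (matches: 3)
  'broke' -> in reference (ref count 2, used 1/2) -> match (matches: 4)
  'closed' -> not in reference -> no match (matches: 4)
  'bought' -> in reference (ref count 2, used 1/2) -> match (matches: 5)
  'closed' -> not in reference -> no match (matches: 5)
  'rarely' -> in reference (ref count 2, used 1/2) -> match (matches: 6)
  'broke' -> in reference (ref count 2, used 2/2) -> match (matches: 7)
Clipped matches: 7, Candidate length: 9
Precision = 7/9

7/9


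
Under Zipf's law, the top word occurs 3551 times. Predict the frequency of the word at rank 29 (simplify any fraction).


Zipf's law: freq(rank) = f1 / rank
f1 = 3551, rank = 29
freq = 3551 / 29
GCD(3551, 29) = 1
Simplified: 3551/29

3551/29
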